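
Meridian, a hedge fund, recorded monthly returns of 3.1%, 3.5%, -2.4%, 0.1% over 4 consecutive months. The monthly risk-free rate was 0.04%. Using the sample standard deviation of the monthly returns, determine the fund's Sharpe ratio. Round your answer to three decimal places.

0.374

r̄ = (3.1 + 3.5 − 2.4 + 0.1) / 4 = 4.30 / 4 = 1.0750%
Sample std dev = √[23.0075 / 3] = 2.7693%
Sharpe = (r̄ − rf) / σ = (1.0750 − 0.04) / 2.7693 = 1.0350 / 2.7693 = 0.3737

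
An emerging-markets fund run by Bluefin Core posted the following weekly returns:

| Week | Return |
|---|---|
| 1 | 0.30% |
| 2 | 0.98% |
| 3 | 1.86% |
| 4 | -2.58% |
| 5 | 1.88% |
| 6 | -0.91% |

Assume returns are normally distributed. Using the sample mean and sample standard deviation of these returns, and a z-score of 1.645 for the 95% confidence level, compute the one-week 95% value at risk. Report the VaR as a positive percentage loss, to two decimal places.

Mean return r̄ = 1.530 / 6 = 0.2550%
Σ(r − r̄)² = (0.3 − 0.2550)² + (0.98 − 0.2550)² + (1.86 − 0.2550)² + … = 15.1388
σ = √[15.1388 / 5] = 1.7400%
VaR = −(r̄ − z·σ) = −(0.2550 − 1.645 × 1.7400) = −(-2.6073) = 2.6073%

2.61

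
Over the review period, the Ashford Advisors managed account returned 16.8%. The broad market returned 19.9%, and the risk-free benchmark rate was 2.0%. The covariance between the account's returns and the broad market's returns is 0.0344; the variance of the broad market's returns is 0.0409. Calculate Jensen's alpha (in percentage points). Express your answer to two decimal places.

β = Cov / Var = 0.0344 / 0.0409 = 0.8411
E[R] = Rf + β(Rm − Rf) = 2.0% + 0.8411 × (19.9% − 2.0%) = 17.0557%
α = Rp − E[R] = 16.8% − 17.0557% = -0.2557

-0.26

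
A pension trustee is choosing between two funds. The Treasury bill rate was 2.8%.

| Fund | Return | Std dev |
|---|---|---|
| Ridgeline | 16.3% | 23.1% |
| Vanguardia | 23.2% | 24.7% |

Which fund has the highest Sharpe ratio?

Ridgeline: Sharpe ratio = (16.3% − 2.8%) / 23.1% = 0.584
Vanguardia: Sharpe ratio = (23.2% − 2.8%) / 24.7% = 0.826
Highest: Vanguardia (0.826).

Vanguardia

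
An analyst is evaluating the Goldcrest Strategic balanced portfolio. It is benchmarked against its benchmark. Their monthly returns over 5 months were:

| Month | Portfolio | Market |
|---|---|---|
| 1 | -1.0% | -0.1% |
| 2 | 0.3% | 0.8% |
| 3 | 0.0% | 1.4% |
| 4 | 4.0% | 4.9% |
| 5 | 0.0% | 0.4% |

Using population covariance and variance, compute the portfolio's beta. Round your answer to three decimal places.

0.951

r̄p = 0.6600%,  r̄m = 1.4800%
Cov = Σ(rp − r̄p)(rm − r̄m) / 5 = 3.0112
Var(rm) = Σ(rm − r̄m)² / 5 = 3.1656
β = Cov / Var = 3.0112 / 3.1656 = 0.9512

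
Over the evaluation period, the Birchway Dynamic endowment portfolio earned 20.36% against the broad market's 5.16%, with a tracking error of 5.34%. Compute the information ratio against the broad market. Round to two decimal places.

IR = (Rp − Rb) / TE = (20.36% − 5.16%) / 5.34% = 15.20% / 5.34% = 2.8464

2.85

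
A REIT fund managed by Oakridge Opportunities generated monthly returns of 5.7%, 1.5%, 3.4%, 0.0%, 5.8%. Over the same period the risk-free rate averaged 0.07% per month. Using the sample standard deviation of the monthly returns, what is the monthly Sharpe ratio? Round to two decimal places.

r̄ = (5.7 + 1.5 + 3.4 + 0 + 5.8) / 5 = 16.40 / 5 = 3.2800%
Σ(r − r̄)² = (5.7 − 3.2800)² + (1.5 − 3.2800)² + … = 26.1480
sample σ = √(26.1480 / 4) = √6.5370 = 2.5568%
Sharpe = (r̄ − rf) / σ = (3.2800 − 0.07) / 2.5568 = 3.2100 / 2.5568 = 1.2555

1.26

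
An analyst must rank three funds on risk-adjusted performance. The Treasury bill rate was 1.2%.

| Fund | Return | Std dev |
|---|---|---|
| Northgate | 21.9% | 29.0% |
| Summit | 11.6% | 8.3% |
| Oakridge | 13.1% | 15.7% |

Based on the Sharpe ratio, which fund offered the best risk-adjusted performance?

Summit

Northgate: Sharpe ratio = (21.9% − 1.2%) / 29.0% = 0.714
Summit: Sharpe ratio = (11.6% − 1.2%) / 8.3% = 1.253
Oakridge: Sharpe ratio = (13.1% − 1.2%) / 15.7% = 0.758
Highest: Summit (1.253).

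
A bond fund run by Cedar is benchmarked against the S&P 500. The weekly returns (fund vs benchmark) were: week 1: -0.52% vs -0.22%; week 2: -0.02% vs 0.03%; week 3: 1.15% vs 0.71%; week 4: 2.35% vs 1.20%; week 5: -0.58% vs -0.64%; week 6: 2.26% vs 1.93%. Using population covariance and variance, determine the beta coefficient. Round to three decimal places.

r̄p = 0.7733%,  r̄m = 0.5017%
Cov = Σ(rp − r̄p)(rm − r̄m) / 6 = 1.0259
Var(rm) = Σ(rm − r̄m)² / 6 = 0.7696
β = Cov / Var = 1.0259 / 0.7696 = 1.3330

1.333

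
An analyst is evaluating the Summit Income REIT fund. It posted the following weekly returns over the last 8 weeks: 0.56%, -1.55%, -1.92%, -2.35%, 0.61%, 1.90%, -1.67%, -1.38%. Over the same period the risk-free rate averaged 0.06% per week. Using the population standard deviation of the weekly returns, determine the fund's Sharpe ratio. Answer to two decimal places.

-0.55

r̄ = (0.56 − 1.55 − 1.92 − 2.35 + 0.61 + 1.9 − 1.67 − 1.38) / 8 = -0.7250%
Σ(r − r̄)² = (0.56 − (-0.7250))² + (-1.55 − (-0.7250))² + (-1.92 − (-0.7250))² + … = 16.3954
population σ = √(16.3954 / 8) = √2.0494 = 1.4316%
Sharpe = (r̄ − rf) / σ = (-0.7250 − 0.06) / 1.4316 = -0.7850 / 1.4316 = -0.5483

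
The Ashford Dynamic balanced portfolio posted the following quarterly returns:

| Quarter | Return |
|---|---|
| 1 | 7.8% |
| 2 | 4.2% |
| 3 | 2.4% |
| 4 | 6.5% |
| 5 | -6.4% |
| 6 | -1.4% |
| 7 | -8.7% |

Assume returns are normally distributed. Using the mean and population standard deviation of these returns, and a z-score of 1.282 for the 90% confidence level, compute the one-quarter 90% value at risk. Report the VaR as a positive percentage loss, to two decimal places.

μ = (7.8 + 4.2 + 2.4 + 6.5 − 6.4 − 1.4 − 8.7) / 7 = 4.40 / 7 = 0.6286%
Σ(r − μ)² = (7.8 − 0.6286)² + (4.2 − 0.6286)² + (2.4 − 0.6286)² + … = 242.3343
σ = √[242.3343 / 7] = 5.8838%
VaR = −(μ − z·σ) = −(0.6286 − 1.282 × 5.8838) = −(-6.9144) = 6.9144%

6.91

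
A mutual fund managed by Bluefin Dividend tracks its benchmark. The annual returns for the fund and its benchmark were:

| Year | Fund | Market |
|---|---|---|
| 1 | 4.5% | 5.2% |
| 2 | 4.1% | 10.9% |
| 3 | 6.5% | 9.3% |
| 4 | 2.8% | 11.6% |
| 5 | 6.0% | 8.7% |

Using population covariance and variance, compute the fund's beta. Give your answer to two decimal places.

r̄p = 4.7800%,  r̄m = 9.1400%
Cov = Σ(rp − r̄p)(rm − r̄m) / 5 = -1.0452
Var(rm) = Σ(rm − r̄m)² / 5 = 4.9784
β = Cov / Var = -1.0452 / 4.9784 = -0.2099

-0.21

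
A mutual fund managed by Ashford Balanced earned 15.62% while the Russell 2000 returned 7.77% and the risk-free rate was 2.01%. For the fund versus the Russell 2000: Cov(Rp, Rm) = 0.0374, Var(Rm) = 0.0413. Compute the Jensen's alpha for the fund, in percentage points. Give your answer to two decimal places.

β = Cov / Var = 0.0374 / 0.0413 = 0.9056
E[R] = Rf + β(Rm − Rf) = 2.01% + 0.9056 × (7.77% − 2.01%) = 7.2263%
α = Rp − E[R] = 15.62% − 7.2263% = 8.3937

8.39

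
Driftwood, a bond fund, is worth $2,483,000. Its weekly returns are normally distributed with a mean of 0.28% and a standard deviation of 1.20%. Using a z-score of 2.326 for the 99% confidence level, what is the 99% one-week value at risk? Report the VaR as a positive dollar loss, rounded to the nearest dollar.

$62,353

Return at the 99% tail: μ − z·σ = 0.28% − 2.326 × 1.20% = 0.28 − 2.7912 = -2.5112%
VaR = −(-2.5112%) × $2,483,000 = 2.5112% × $2,483,000 = $62,353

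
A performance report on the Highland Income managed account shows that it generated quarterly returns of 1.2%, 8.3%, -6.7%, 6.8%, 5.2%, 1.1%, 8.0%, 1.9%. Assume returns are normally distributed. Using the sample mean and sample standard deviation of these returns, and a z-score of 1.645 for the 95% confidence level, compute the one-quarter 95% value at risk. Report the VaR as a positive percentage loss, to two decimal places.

4.98

Mean return μ = 25.80 / 8 = 3.2250%
Σ(r − μ)² = 174.1150; sample σ = √(174.1150/7) = 4.9873%
VaR = −(μ − z·σ) = −(3.2250 − 1.645 × 4.9873) = −(-4.9791) = 4.9791%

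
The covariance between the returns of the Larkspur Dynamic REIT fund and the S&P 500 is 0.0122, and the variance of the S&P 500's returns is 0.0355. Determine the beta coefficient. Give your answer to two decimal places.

β = Cov(Rp, Rm) / Var(Rm) = 0.0122 / 0.0355 = 0.3437

0.34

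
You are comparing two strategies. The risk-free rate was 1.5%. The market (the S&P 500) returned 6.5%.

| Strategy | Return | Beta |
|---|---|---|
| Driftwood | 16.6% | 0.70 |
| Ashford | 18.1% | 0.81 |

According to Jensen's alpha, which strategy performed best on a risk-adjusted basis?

Ashford

Driftwood: α = 16.6% − [1.5% + 0.70 × (6.5% − 1.5%)] = 11.600
Ashford: α = 18.1% − [1.5% + 0.81 × (6.5% − 1.5%)] = 12.550
Highest: Ashford (12.550).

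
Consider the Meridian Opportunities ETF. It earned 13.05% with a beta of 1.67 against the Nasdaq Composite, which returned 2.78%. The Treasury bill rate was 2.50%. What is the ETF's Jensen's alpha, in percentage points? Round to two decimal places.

10.08

CAPM expected return = Rf + β(Rm − Rf) = 2.50% + 1.67 × (2.78% − 2.50%) = 2.5 + 1.67 × 0.28 = 2.9676%
Jensen's α = Rp − E[R] = 13.05% − 2.9676% = 10.0824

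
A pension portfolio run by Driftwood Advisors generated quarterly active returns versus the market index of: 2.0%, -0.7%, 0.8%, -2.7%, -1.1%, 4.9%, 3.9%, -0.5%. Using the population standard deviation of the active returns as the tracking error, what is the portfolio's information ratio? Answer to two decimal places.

0.34

Mean return r̄ = 6.60 / 8 = 0.8250%
Population std dev = √[47.6550 / 8] = 2.4407%
IR = r̄ / tracking error = 0.8250 / 2.4407 = 0.3380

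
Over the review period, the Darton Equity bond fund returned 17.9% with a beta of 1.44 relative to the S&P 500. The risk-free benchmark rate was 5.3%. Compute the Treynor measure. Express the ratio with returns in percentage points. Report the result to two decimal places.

8.75

Treynor = (Rp − Rf) / β = (17.9% − 5.3%) / 1.44 = 12.60 / 1.44 = 8.7500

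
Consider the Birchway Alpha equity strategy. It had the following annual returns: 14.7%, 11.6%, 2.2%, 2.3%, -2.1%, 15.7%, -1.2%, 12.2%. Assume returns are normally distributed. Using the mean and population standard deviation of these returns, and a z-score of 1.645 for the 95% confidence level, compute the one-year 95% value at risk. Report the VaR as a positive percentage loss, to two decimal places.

4.39

Mean return r̄ = 55.40 / 8 = 6.9250%
Σ(r − r̄)² = (14.7 − 6.9250)² + (11.6 − 6.9250)² + (2.2 − 6.9250)² + … = 378.3150
population σ = √(378.3150 / 8) = √47.2894 = 6.8767%
VaR = −(r̄ − z·σ) = −(6.9250 − 1.645 × 6.8767) = −(-4.3872) = 4.3872%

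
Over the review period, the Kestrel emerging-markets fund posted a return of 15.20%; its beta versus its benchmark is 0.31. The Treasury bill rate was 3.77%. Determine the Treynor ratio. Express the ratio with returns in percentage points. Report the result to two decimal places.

36.87

Treynor = (Rp − Rf) / β = (15.20% − 3.77%) / 0.31 = 11.43 / 0.31 = 36.8710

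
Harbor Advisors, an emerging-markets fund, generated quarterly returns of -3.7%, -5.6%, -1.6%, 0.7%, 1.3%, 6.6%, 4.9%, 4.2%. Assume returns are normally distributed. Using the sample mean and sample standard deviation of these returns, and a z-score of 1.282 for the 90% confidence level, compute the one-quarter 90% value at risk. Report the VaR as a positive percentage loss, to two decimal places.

4.66

Mean return μ = 6.80 / 8 = 0.8500%
Sample std dev = √[129.2200 / 7] = 4.2965%
VaR = −(μ − z·σ) = −(0.8500 − 1.282 × 4.2965) = −(-4.6581) = 4.6581%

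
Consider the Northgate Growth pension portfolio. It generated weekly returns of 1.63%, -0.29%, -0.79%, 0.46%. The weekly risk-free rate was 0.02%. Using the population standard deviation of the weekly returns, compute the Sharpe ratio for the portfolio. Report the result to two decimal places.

0.26

μ = (1.63 − 0.29 − 0.79 + 0.46) / 4 = 0.2525%
Σ(r − μ)² = (1.63 − 0.2525)² + (-0.29 − 0.2525)² + … = 3.3217
σ = √[3.3217 / 4] = 0.9113%
Sharpe = (μ − rf) / σ = (0.2525 − 0.02) / 0.9113 = 0.2325 / 0.9113 = 0.2551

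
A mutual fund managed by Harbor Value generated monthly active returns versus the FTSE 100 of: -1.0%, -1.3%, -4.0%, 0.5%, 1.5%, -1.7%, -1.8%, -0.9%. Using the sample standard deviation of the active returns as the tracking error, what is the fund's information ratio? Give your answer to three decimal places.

Mean return r̄ = -8.70 / 8 = -1.0875%
Σ(r − r̄)² = 18.6688; sample σ = √(18.6688/7) = 1.6331%
IR = r̄ / tracking error = -1.0875 / 1.6331 = -0.6659

-0.666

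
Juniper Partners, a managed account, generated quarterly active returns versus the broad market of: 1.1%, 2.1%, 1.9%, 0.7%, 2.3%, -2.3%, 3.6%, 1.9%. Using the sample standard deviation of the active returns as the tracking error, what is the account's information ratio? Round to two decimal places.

0.82

r̄ = (1.1 + 2.1 + 1.9 + 0.7 + 2.3 − 2.3 + 3.6 + 1.9) / 8 = 11.30 / 8 = 1.4125%
Σ(r − r̄)² = (1.1 − 1.4125)² + (2.1 − 1.4125)² + … = 20.9088
σ = √[20.9088 / 7] = 1.7283%
IR = r̄ / tracking error = 1.4125 / 1.7283 = 0.8173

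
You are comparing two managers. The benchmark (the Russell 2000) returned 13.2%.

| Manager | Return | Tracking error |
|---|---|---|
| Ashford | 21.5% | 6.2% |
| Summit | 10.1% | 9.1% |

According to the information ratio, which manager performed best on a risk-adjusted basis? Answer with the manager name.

Ashford: IR = (21.5% − 13.2%) / 6.2% = 1.339
Summit: IR = (10.1% − 13.2%) / 9.1% = -0.341
Highest: Ashford (1.339).

Ashford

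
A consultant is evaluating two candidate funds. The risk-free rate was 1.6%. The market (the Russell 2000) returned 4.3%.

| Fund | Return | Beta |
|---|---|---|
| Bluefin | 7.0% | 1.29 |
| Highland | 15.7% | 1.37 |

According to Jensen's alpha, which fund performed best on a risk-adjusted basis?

Bluefin: α = 7.0% − [1.6% + 1.29 × (4.3% − 1.6%)] = 1.917
Highland: α = 15.7% − [1.6% + 1.37 × (4.3% − 1.6%)] = 10.401
Highest: Highland (10.401).

Highland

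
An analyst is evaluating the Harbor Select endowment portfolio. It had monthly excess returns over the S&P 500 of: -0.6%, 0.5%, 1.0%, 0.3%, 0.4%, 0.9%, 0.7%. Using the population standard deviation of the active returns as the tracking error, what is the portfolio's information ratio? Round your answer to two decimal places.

μ = (-0.6 + 0.5 + 1 + 0.3 + 0.4 + 0.9 + 0.7) / 7 = 0.4571%
Population std dev = √[1.6971 / 7] = 0.4924%
IR = μ / tracking error = 0.4571 / 0.4924 = 0.9283

0.93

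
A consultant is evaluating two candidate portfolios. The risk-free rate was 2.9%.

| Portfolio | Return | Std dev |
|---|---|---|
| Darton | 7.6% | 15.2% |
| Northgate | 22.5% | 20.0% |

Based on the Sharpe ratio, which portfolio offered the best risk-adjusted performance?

Darton: Sharpe ratio = (7.6% − 2.9%) / 15.2% = 0.309
Northgate: Sharpe ratio = (22.5% − 2.9%) / 20.0% = 0.980
Highest: Northgate (0.980).

Northgate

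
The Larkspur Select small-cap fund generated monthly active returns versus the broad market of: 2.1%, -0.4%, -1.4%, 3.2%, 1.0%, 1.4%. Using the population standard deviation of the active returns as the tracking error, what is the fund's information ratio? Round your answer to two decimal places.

0.65

Mean return r̄ = 5.90 / 6 = 0.9833%
Σ(r − r̄)² = (2.1 − 0.9833)² + (-0.4 − 0.9833)² + … = 13.9283
σ = √[13.9283 / 6] = 1.5236%
IR = r̄ / tracking error = 0.9833 / 1.5236 = 0.6454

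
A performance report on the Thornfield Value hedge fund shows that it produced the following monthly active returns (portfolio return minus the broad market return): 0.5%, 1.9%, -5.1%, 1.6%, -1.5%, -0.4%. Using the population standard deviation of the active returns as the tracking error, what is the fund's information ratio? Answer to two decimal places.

-0.21

Mean return r̄ = -3.00 / 6 = -0.5000%
Σ(r − r̄)² = (0.5 − (-0.5000))² + (1.9 − (-0.5000))² + (-5.1 − (-0.5000))² + … = 33.3400
population σ = √(33.3400 / 6) = √5.5567 = 2.3573%
IR = r̄ / tracking error = -0.5000 / 2.3573 = -0.2121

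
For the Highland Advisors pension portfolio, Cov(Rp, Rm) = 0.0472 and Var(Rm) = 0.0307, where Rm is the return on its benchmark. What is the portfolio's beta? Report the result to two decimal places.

1.54

β = Cov(Rp, Rm) / Var(Rm) = 0.0472 / 0.0307 = 1.5375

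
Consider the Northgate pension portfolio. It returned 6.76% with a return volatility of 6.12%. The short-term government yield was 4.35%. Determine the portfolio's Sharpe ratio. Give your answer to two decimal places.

Sharpe = (Rp − Rf) / σp = (6.76% − 4.35%) / 6.12% = 2.41% / 6.12% = 0.3938

0.39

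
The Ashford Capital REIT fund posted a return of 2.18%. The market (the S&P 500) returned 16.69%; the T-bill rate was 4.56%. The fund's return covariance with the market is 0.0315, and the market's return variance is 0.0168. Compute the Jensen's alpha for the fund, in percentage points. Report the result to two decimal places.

β = Cov / Var = 0.0315 / 0.0168 = 1.8750
E[R] = Rf + β(Rm − Rf) = 4.56% + 1.8750 × (16.69% − 4.56%) = 27.3038%
α = Rp − E[R] = 2.18% − 27.3038% = -25.1238

-25.12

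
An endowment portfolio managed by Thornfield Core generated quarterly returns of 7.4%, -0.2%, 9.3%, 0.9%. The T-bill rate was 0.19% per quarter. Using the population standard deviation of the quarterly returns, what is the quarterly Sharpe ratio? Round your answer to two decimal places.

1.02

Mean return r̄ = 17.40 / 4 = 4.3500%
Σ(r − r̄)² = 66.4100; population σ = √(66.4100/4) = 4.0746%
Sharpe = (r̄ − rf) / σ = (4.3500 − 0.19) / 4.0746 = 4.1600 / 4.0746 = 1.0210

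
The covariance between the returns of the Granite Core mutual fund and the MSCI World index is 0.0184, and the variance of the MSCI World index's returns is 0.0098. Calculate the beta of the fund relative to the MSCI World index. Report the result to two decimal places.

1.88

β = Cov(Rp, Rm) / Var(Rm) = 0.0184 / 0.0098 = 1.8776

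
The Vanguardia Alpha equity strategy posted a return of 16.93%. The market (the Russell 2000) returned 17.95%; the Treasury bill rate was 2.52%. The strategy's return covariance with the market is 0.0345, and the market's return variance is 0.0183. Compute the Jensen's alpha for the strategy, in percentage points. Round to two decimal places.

-14.68

β = Cov / Var = 0.0345 / 0.0183 = 1.8852
E[R] = Rf + β(Rm − Rf) = 2.52% + 1.8852 × (17.95% − 2.52%) = 31.6086%
α = Rp − E[R] = 16.93% − 31.6086% = -14.6786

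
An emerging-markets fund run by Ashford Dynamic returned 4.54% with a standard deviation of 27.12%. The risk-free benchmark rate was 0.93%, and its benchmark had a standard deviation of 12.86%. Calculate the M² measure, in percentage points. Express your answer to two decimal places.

2.64

Sharpe = (Rp − Rf) / σp = (4.54% − 0.93%) / 27.12% = 0.1331
M² = Rf + Sharpe × σm = 0.93% + 0.1331 × 12.86% = 2.6417%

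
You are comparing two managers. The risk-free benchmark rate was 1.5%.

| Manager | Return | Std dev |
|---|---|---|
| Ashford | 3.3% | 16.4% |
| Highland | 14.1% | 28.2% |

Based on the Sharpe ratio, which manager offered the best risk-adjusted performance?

Ashford: Sharpe ratio = (3.3% − 1.5%) / 16.4% = 0.110
Highland: Sharpe ratio = (14.1% − 1.5%) / 28.2% = 0.447
Highest: Highland (0.447).

Highland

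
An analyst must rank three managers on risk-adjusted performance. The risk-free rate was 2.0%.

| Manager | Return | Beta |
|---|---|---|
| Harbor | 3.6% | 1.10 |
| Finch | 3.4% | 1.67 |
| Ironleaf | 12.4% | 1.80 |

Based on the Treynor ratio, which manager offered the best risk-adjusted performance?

Harbor: Treynor = (3.6% − 2.0%) / 1.10 = 1.455
Finch: Treynor = (3.4% − 2.0%) / 1.67 = 0.838
Ironleaf: Treynor = (12.4% − 2.0%) / 1.80 = 5.778
Highest: Ironleaf (5.778).

Ironleaf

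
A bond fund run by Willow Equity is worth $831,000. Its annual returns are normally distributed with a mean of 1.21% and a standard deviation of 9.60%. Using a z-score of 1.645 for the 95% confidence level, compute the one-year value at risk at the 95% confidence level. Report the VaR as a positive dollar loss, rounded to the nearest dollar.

$121,176

Return at the 95% tail: μ − z·σ = 1.21% − 1.645 × 9.60% = 1.21 − 15.7920 = -14.5820%
VaR = −(-14.5820%) × $831,000 = 14.5820% × $831,000 = $121,176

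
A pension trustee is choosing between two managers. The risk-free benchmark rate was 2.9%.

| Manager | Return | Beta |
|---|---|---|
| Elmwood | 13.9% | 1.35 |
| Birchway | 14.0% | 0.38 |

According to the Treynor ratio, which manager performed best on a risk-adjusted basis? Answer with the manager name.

Birchway

Elmwood: Treynor = (13.9% − 2.9%) / 1.35 = 8.148
Birchway: Treynor = (14.0% − 2.9%) / 0.38 = 29.211
Highest: Birchway (29.211).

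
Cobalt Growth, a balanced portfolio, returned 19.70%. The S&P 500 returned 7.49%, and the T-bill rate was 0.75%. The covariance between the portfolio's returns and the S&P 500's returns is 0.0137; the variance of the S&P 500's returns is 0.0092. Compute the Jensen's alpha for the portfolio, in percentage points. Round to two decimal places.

8.91

β = Cov / Var = 0.0137 / 0.0092 = 1.4891
E[R] = Rf + β(Rm − Rf) = 0.75% + 1.4891 × (7.49% − 0.75%) = 10.7865%
α = Rp − E[R] = 19.70% − 10.7865% = 8.9135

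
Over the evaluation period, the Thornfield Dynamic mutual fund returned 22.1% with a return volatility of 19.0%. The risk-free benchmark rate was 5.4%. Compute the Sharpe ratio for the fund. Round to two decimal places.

0.88

Sharpe = (Rp − Rf) / σp = (22.1% − 5.4%) / 19.0% = 16.70% / 19.0% = 0.8789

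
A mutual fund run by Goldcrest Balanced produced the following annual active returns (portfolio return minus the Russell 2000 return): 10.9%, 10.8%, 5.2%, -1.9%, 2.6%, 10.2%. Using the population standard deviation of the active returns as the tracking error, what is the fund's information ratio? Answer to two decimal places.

1.31

μ = (10.9 + 10.8 + 5.2 − 1.9 + 2.6 + 10.2) / 6 = 6.3000%
Population σ = √[Σ(r − μ)² / 6] = √[138.7600 / 6] = √23.1267 = 4.8090%
IR = μ / tracking error = 6.3000 / 4.8090 = 1.3100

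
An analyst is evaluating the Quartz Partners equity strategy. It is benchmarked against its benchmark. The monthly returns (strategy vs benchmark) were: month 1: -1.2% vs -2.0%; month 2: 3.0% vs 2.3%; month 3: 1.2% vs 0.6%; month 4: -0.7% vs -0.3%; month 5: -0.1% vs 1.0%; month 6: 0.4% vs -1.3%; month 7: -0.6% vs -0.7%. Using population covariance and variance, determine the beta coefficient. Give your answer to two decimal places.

r̄p = 0.2857%,  r̄m = -0.0571%
Cov = Σ(rp − r̄p)(rm − r̄m) / 7 = 1.4492
Var(rm) = Σ(rm − r̄m)² / 7 = 1.8424
β = Cov / Var = 1.4492 / 1.8424 = 0.7866

0.79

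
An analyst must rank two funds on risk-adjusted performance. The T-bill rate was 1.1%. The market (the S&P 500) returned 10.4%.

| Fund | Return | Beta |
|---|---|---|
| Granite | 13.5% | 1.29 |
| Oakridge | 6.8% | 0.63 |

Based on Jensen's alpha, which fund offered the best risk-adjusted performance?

Granite

Granite: α = 13.5% − [1.1% + 1.29 × (10.4% − 1.1%)] = 0.403
Oakridge: α = 6.8% − [1.1% + 0.63 × (10.4% − 1.1%)] = -0.159
Highest: Granite (0.403).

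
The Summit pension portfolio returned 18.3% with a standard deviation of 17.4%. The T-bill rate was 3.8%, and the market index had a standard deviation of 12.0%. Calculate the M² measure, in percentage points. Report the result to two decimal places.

Sharpe = (Rp − Rf) / σp = (18.3% − 3.8%) / 17.4% = 0.8333
M² = Rf + Sharpe × σm = 3.8% + 0.8333 × 12.0% = 13.7996%

13.80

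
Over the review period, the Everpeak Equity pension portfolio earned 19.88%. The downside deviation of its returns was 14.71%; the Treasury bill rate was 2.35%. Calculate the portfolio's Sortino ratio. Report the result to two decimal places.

Sortino = (Rp − Rf) / σd = (19.88% − 2.35%) / 14.71% = 17.53% / 14.71% = 1.1917

1.19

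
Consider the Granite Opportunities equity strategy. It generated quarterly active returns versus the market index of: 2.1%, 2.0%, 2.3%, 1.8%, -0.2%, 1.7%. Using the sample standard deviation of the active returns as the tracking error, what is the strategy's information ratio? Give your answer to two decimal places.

Mean return r̄ = 9.70 / 6 = 1.6167%
Σ(r − r̄)² = (2.1 − 1.6167)² + (2 − 1.6167)² + … = 4.1883
sample σ = √(4.1883 / 5) = √0.8377 = 0.9153%
IR = r̄ / tracking error = 1.6167 / 0.9153 = 1.7663

1.77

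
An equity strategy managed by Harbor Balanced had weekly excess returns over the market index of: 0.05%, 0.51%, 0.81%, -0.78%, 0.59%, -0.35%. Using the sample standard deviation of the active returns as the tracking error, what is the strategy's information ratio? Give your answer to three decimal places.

0.225

r̄ = (0.05 + 0.51 + 0.81 − 0.78 + 0.59 − 0.35) / 6 = 0.1383%
Σ(r − r̄)² = (0.05 − 0.1383)² + (0.51 − 0.1383)² + … = 1.8829
σ = √[1.8829 / 5] = 0.6137%
IR = r̄ / tracking error = 0.1383 / 0.6137 = 0.2254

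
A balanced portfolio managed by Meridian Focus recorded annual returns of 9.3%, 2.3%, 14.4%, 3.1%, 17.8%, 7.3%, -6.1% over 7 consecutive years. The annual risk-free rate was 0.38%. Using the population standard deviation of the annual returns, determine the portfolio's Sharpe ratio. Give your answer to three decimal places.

μ = (9.3 + 2.3 + 14.4 + 3.1 + 17.8 + 7.3 − 6.1) / 7 = 48.10 / 7 = 6.8714%
Σ(r − μ)² = (9.3 − 6.8714)² + (2.3 − 6.8714)² + (14.4 − 6.8714)² + … = 385.5743
σ = √[385.5743 / 7] = 7.4217%
Sharpe = (μ − rf) / σ = (6.8714 − 0.38) / 7.4217 = 6.4914 / 7.4217 = 0.8747

0.875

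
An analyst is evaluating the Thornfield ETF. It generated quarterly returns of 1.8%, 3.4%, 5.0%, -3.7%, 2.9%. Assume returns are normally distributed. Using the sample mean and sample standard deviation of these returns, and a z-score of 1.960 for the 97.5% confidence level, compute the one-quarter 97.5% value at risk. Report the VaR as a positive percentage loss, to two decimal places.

Mean return μ = 9.40 / 5 = 1.8800%
Sample std dev = √[44.2280 / 4] = 3.3252%
VaR = −(μ − z·σ) = −(1.8800 − 1.960 × 3.3252) = −(-4.6374) = 4.6374%

4.64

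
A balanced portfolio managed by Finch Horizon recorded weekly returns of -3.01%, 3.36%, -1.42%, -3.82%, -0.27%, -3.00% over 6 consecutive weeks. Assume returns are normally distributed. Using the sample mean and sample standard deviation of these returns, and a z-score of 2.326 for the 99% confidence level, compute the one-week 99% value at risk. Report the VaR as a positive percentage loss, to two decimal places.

μ = (-3.01 + 3.36 − 1.42 − 3.82 − 0.27 − 3) / 6 = -8.160 / 6 = -1.3600%
Σ(r − μ)² = (-3.01 − (-1.3600))² + (3.36 − (-1.3600))² + … = 34.9338
sample σ = √(34.9338 / 5) = √6.9868 = 2.6433%
VaR = −(μ − z·σ) = −(-1.3600 − 2.326 × 2.6433) = −(-7.5083) = 7.5083%

7.51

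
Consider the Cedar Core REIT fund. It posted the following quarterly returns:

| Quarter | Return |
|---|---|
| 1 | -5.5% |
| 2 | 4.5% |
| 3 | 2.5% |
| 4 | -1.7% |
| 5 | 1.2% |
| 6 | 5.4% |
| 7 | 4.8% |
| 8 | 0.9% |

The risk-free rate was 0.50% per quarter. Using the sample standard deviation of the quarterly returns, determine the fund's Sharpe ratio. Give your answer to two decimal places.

μ = (-5.5 + 4.5 + 2.5 − 1.7 + 1.2 + 5.4 + 4.8 + 0.9) / 8 = 12.10 / 8 = 1.5125%
Sample σ = √[Σ(r − μ)² / 7] = √[95.7888 / 7] = √13.6841 = 3.6992%
Sharpe = (μ − rf) / σ = (1.5125 − 0.5) / 3.6992 = 1.0125 / 3.6992 = 0.2737

0.27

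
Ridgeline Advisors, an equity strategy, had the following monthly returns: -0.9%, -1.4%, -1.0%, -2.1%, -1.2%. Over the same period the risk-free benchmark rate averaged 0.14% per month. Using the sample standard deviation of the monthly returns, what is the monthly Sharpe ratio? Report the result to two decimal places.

-3.06

μ = (-0.9 − 1.4 − 1 − 2.1 − 1.2) / 5 = -1.3200%
Σ(r − μ)² = 0.9080; sample σ = √(0.9080/4) = 0.4764%
Sharpe = (μ − rf) / σ = (-1.3200 − 0.14) / 0.4764 = -1.4600 / 0.4764 = -3.0647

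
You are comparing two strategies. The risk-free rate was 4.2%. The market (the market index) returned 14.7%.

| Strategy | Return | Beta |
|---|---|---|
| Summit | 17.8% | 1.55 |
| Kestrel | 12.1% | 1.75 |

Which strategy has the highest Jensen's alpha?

Summit

Summit: α = 17.8% − [4.2% + 1.55 × (14.7% − 4.2%)] = -2.675
Kestrel: α = 12.1% − [4.2% + 1.75 × (14.7% − 4.2%)] = -10.475
Highest: Summit (-2.675).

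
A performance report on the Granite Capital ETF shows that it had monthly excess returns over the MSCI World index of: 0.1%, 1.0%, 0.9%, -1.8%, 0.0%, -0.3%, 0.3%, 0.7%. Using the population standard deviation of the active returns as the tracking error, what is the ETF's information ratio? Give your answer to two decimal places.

Mean return r̄ = 0.90 / 8 = 0.1125%
Σ(r − r̄)² = 5.6288; population σ = √(5.6288/8) = 0.8388%
IR = r̄ / tracking error = 0.1125 / 0.8388 = 0.1341

0.13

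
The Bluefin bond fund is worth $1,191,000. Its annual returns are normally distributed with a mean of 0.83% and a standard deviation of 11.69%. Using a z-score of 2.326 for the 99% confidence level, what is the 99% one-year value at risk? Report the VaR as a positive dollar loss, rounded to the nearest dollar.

Return at the 99% tail: μ − z·σ = 0.83% − 2.326 × 11.69% = 0.83 − 27.19094 = -26.36094%
VaR = −(-26.36094%) × $1,191,000 = 26.36094% × $1,191,000 = $313,959

$313,959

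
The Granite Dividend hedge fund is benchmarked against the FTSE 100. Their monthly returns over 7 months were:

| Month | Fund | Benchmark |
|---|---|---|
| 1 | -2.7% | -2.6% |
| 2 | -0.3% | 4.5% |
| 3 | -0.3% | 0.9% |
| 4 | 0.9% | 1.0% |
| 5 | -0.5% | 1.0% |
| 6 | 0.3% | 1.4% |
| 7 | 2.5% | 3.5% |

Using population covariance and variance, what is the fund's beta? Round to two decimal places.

r̄p = -0.0143%,  r̄m = 1.3857%
Cov = Σ(rp − r̄p)(rm − r̄m) / 7 = 2.1584
Var(rm) = Σ(rm − r̄m)² / 7 = 4.3698
β = Cov / Var = 2.1584 / 4.3698 = 0.4939

0.49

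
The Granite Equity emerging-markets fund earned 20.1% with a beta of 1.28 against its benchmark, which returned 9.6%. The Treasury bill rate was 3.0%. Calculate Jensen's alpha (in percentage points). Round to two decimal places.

CAPM expected return = Rf + β(Rm − Rf) = 3.0% + 1.28 × (9.6% − 3.0%) = 3 + 1.28 × 6.60 = 11.4480%
Jensen's α = Rp − E[R] = 20.1% − 11.4480% = 8.6520

8.65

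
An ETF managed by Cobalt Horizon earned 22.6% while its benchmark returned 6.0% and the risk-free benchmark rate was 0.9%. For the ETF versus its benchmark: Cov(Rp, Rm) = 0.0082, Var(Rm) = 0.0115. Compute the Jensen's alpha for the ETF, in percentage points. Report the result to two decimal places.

β = Cov / Var = 0.0082 / 0.0115 = 0.7130
E[R] = Rf + β(Rm − Rf) = 0.9% + 0.7130 × (6.0% − 0.9%) = 4.5363%
α = Rp − E[R] = 22.6% − 4.5363% = 18.0637

18.06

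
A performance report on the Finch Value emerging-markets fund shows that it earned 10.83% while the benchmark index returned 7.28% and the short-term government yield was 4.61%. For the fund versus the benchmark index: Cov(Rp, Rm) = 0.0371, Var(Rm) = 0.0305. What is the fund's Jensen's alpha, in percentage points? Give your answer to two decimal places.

2.97

β = Cov / Var = 0.0371 / 0.0305 = 1.2164
E[R] = Rf + β(Rm − Rf) = 4.61% + 1.2164 × (7.28% − 4.61%) = 7.8578%
α = Rp − E[R] = 10.83% − 7.8578% = 2.9722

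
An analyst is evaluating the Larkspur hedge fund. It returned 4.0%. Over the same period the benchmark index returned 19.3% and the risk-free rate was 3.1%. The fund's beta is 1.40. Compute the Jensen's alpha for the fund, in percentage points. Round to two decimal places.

CAPM expected return = Rf + β(Rm − Rf) = 3.1% + 1.40 × (19.3% − 3.1%) = 3.1 + 1.40 × 16.20 = 25.7800%
Jensen's α = Rp − E[R] = 4.0% − 25.7800% = -21.7800

-21.78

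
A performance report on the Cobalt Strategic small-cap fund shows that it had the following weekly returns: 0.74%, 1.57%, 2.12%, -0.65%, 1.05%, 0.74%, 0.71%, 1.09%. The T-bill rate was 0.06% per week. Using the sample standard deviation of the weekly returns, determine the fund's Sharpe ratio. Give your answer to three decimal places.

r̄ = (0.74 + 1.57 + 2.12 − 0.65 + 1.05 + 0.74 + 0.71 + 1.09) / 8 = 0.9213%
Sample std dev = √[4.4821 / 7] = 0.8002%
Sharpe = (r̄ − rf) / σ = (0.9213 − 0.06) / 0.8002 = 0.8613 / 0.8002 = 1.0764

1.076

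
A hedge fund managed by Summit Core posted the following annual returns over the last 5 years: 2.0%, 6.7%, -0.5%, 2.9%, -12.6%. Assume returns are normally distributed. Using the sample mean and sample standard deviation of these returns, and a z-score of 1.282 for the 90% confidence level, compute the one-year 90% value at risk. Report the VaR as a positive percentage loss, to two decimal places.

9.72

r̄ = (2 + 6.7 − 0.5 + 2.9 − 12.6) / 5 = -1.50 / 5 = -0.3000%
Sample σ = √[Σ(r − r̄)² / 4] = √[215.8600 / 4] = √53.9650 = 7.3461%
VaR = −(r̄ − z·σ) = −(-0.3000 − 1.282 × 7.3461) = −(-9.7177) = 9.7177%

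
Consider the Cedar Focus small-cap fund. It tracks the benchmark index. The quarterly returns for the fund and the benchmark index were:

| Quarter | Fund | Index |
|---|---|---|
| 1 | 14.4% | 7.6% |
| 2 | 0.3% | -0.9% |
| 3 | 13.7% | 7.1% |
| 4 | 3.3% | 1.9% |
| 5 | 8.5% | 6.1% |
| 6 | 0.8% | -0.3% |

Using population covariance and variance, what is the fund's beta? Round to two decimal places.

r̄p = 6.8333%,  r̄m = 3.5833%
Cov = Σ(rp − r̄p)(rm − r̄m) / 6 = 19.5672
Var(rm) = Σ(rm − r̄m)² / 6 = 12.1414
β = Cov / Var = 19.5672 / 12.1414 = 1.6116

1.61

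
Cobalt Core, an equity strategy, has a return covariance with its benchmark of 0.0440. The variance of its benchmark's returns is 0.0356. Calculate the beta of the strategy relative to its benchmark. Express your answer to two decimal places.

1.24

β = Cov(Rp, Rm) / Var(Rm) = 0.0440 / 0.0356 = 1.2360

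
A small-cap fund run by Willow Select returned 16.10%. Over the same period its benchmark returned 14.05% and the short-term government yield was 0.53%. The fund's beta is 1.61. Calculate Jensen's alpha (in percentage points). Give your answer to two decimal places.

-6.20

CAPM expected return = Rf + β(Rm − Rf) = 0.53% + 1.61 × (14.05% − 0.53%) = 0.53 + 1.61 × 13.52 = 22.2972%
Jensen's α = Rp − E[R] = 16.10% − 22.2972% = -6.1972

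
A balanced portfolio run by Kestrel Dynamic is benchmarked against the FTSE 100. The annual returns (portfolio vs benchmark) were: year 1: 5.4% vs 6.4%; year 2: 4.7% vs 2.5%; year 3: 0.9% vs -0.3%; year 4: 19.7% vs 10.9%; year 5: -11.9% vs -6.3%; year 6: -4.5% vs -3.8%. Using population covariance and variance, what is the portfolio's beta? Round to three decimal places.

1.608

r̄p = 2.3833%,  r̄m = 1.5667%
Cov = Σ(rp − r̄p)(rm − r̄m) / 6 = 55.0728
Var(rm) = Σ(rm − r̄m)² / 6 = 34.2522
β = Cov / Var = 55.0728 / 34.2522 = 1.6079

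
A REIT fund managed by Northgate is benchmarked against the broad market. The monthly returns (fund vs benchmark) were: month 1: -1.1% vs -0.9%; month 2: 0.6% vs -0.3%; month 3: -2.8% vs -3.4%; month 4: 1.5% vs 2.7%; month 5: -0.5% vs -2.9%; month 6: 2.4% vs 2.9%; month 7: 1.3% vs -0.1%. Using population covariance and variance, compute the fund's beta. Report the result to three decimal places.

r̄p = 0.2000%,  r̄m = -0.2857%
Cov = Σ(rp − r̄p)(rm − r̄m) / 7 = 3.2943
Var(rm) = Σ(rm − r̄m)² / 7 = 5.1441
β = Cov / Var = 3.2943 / 5.1441 = 0.6404

0.640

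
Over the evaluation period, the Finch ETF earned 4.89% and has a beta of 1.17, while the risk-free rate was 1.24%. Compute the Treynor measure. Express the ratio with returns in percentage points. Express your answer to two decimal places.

Treynor = (Rp − Rf) / β = (4.89% − 1.24%) / 1.17 = 3.65 / 1.17 = 3.1197

3.12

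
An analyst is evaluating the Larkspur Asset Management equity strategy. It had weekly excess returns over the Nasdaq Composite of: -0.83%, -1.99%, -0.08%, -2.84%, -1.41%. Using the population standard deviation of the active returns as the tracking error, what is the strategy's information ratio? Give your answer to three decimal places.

-1.510

r̄ = (-0.83 − 1.99 − 0.08 − 2.84 − 1.41) / 5 = -7.150 / 5 = -1.4300%
Σ(r − r̄)² = 4.4846; population σ = √(4.4846/5) = 0.9471%
IR = r̄ / tracking error = -1.4300 / 0.9471 = -1.5099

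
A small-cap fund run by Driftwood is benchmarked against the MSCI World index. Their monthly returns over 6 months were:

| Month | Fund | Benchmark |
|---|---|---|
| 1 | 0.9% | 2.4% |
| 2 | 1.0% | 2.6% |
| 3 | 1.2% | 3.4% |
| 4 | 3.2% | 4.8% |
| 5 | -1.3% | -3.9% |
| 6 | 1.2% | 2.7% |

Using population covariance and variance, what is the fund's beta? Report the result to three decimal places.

r̄p = 1.0333%,  r̄m = 2.0000%
Cov = Σ(rp − r̄p)(rm − r̄m) / 6 = 3.3517
Var(rm) = Σ(rm − r̄m)² / 6 = 7.6033
β = Cov / Var = 3.3517 / 7.6033 = 0.4408

0.441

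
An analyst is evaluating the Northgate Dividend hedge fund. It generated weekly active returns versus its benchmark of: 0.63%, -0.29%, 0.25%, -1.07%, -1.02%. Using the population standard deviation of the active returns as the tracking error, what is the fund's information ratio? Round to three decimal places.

r̄ = (0.63 − 0.29 + 0.25 − 1.07 − 1.02) / 5 = -1.500 / 5 = -0.3000%
Σ(r − r̄)² = (0.63 − (-0.3000))² + (-0.29 − (-0.3000))² + (0.25 − (-0.3000))² + … = 2.2788
σ = √[2.2788 / 5] = 0.6751%
IR = r̄ / tracking error = -0.3000 / 0.6751 = -0.4444

-0.444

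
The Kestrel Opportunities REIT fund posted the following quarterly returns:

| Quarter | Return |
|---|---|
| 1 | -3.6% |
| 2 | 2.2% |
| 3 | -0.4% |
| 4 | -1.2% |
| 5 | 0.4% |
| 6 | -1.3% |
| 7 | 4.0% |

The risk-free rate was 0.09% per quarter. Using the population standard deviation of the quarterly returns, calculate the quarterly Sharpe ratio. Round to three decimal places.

Mean return r̄ = 0.10 / 7 = 0.0143%
Population σ = √[Σ(r − r̄)² / 7] = √[37.2486 / 7] = √5.3212 = 2.3068%
Sharpe = (r̄ − rf) / σ = (0.0143 − 0.09) / 2.3068 = -0.0757 / 2.3068 = -0.0328

-0.033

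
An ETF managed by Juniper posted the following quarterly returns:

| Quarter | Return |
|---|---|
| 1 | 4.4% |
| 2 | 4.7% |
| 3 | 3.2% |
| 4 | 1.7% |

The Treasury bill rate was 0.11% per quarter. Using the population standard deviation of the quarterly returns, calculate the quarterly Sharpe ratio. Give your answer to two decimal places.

μ = (4.4 + 4.7 + 3.2 + 1.7) / 4 = 14.00 / 4 = 3.5000%
Σ(r − μ)² = 5.5800; population σ = √(5.5800/4) = 1.1811%
Sharpe = (μ − rf) / σ = (3.5000 − 0.11) / 1.1811 = 3.3900 / 1.1811 = 2.8702

2.87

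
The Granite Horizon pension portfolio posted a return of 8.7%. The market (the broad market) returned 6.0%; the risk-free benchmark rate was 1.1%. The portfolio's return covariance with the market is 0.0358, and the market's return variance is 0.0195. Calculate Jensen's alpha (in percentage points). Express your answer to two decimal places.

β = Cov / Var = 0.0358 / 0.0195 = 1.8359
E[R] = Rf + β(Rm − Rf) = 1.1% + 1.8359 × (6.0% − 1.1%) = 10.0959%
α = Rp − E[R] = 8.7% − 10.0959% = -1.3959

-1.40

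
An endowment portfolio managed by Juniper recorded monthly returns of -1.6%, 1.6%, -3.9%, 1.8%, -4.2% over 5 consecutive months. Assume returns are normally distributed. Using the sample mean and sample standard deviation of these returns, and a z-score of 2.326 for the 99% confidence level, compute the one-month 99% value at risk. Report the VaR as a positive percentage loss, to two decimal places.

7.97

Mean return r̄ = -6.30 / 5 = -1.2600%
Sample σ = √[Σ(r − r̄)² / 4] = √[33.2720 / 4] = √8.3180 = 2.8841%
VaR = −(r̄ − z·σ) = −(-1.2600 − 2.326 × 2.8841) = −(-7.9684) = 7.9684%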